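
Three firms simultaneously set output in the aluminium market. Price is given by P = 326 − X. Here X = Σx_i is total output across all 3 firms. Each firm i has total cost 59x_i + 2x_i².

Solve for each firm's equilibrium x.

A representative firm's profit is π_i = x_i(326 − X) − 59x_i − 2x_i², with X = x_i + Σ_{j≠i} x_j.
First-order condition: 267 − 6x_i − Σ_{j≠i} x_j = 0.
In a symmetric equilibrium every firm chooses the same x, so Σ_{j≠i} x_j = 2x. The condition becomes 267 − 8x = 0, giving x = 267/8 = 33.375.

33.375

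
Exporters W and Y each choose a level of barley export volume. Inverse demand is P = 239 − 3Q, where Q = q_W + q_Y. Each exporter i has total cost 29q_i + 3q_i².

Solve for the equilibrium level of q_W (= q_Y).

14

Exporter W's profit: π = q_W(239 − 3(q_W + q_Y)) − 29q_W − 3q_W².
∂π/∂q_W = 210 − 12q_W − 3q_Y = 0, so q_W = 17.5 − 0.25q_Y.
Setting q_W = q_Y in the reaction function: q_W = 17.5 − 0.25q_W, so q_W = 17.5 / 1.25 = 14.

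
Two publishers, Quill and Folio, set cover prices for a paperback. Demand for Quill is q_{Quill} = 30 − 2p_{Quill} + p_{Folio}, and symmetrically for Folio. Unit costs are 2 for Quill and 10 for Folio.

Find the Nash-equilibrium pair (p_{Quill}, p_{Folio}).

Quill's profit: π = (p_{Quill} − 2)(30 − 2p_{Quill} + p_{Folio}).
∂π/∂p_{Quill} = 34 − 4p_{Quill} + p_{Folio} = 0 ⇒ p_{Quill} = 8.5 + 0.25p_{Folio}.
Similarly p_{Folio} = 12.5 + 0.25p_{Quill}.
Solving the two reaction functions simultaneously: (1 − (0.25)(0.25))p_{Quill} = 8.5 + 0.25·12.5, so 0.9375p_{Quill} = 11.625 and p_{Quill} = 12.4.
Then p_{Folio} = 12.5 + 0.25·12.4 = 15.6.

12.4, 15.6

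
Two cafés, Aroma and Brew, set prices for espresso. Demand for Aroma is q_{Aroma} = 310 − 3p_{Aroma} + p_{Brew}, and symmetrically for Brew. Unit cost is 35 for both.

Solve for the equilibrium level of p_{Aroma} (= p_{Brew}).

83

Aroma's profit: π = (p_{Aroma} − 35)(310 − 3p_{Aroma} + p_{Brew}).
∂π/∂p_{Aroma} = 415 − 6p_{Aroma} + p_{Brew} = 0 ⇒ p_{Aroma} = 415/6 + (1/6)p_{Brew}.
The game is symmetric, so in equilibrium p_{Brew} = p_{Aroma}: the reaction function gives (5/6)p_{Aroma} = 415/6, hence p_{Aroma} = 83.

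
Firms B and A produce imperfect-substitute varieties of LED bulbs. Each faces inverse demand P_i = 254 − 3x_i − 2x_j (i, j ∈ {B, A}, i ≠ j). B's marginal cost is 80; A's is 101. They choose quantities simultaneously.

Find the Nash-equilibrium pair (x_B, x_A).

Firm B's profit: π = x_B(254 − 3x_B − 2x_A) − 80x_B.
∂π/∂x_B = 174 − 6x_B − 2x_A = 0 ⇒ x_B = 29 − (1/3)x_A.
Similarly x_A = 25.5 − (1/3)x_B.
Substituting the second reaction function into the first: x_B = 29 − (1/3)(25.5 − (1/3)x_B), which gives (8/9)x_B = 20.5 ⇒ x_B = 23.0625.
Then x_A = 25.5 − (1/3)·23.0625 = 17.8125.

23.0625, 17.8125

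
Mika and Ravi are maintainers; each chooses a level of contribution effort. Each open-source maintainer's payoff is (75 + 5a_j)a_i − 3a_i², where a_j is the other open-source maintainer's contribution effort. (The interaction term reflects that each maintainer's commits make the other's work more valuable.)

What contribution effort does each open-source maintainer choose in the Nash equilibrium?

Mika's payoff is (75 + 5a_R)a_M − 3a_M².
∂π/∂a_M = 75 + 5a_R − 6a_M = 0, so a_M = 12.5 + (5/6)a_R.
Setting a_M = a_R in the reaction function: a_M = 12.5 + (5/6)a_M, so a_M = 12.5 / (1/6) = 75.

75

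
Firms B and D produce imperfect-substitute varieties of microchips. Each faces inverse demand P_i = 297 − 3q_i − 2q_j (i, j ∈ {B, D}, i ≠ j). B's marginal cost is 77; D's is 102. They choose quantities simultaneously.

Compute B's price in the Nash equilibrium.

164.1875

Firm B's profit: π = q_B(297 − 3q_B − 2q_D) − 77q_B.
∂π/∂q_B = 220 − 6q_B − 2q_D = 0 ⇒ q_B = 110/3 − (1/3)q_D.
Similarly q_D = 32.5 − (1/3)q_B.
Solving the two reaction functions simultaneously: (1 − (−1/3)(−1/3))q_B = 110/3 − (1/3)·32.5, so (8/9)q_B = 155/6 and q_B = 29.0625.
Then q_D = 32.5 − (1/3)·29.0625 = 22.8125.
P_B = 297 − 3·29.0625 − 2·22.8125 = 164.1875.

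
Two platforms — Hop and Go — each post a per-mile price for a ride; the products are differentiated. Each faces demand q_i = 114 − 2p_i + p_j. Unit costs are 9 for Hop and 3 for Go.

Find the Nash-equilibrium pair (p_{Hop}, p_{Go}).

Hop's profit: π = (p_{Hop} − 9)(114 − 2p_{Hop} + p_{Go}).
∂π/∂p_{Hop} = 132 − 4p_{Hop} + p_{Go} = 0 ⇒ p_{Hop} = 33 + 0.25p_{Go}.
Similarly p_{Go} = 30 + 0.25p_{Hop}.
Substituting the second reaction function into the first: p_{Hop} = 33 + 0.25(30 + 0.25p_{Hop}), which gives 0.9375p_{Hop} = 40.5 ⇒ p_{Hop} = 43.2.
Then p_{Go} = 30 + 0.25·43.2 = 40.8.

43.2, 40.8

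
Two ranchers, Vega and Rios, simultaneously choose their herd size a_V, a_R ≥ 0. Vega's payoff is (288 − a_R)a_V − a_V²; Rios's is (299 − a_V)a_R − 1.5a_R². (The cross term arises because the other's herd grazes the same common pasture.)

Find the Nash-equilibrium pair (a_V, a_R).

Expanding Vega's payoff: 288a_V − a_Ra_V − a_V².
∂π/∂a_V = 288 − a_R − 2a_V = 0, so a_V = 144 − 0.5a_R.
Likewise for Rios: a_R = 299/3 − (1/3)a_V.
Solving the two reaction functions simultaneously: (1 − (−0.5)(−1/3))a_V = 144 − 0.5·(299/3), so (5/6)a_V = 565/6 and a_V = 113.
Then a_R = 299/3 − (1/3)·113 = 62.

113, 62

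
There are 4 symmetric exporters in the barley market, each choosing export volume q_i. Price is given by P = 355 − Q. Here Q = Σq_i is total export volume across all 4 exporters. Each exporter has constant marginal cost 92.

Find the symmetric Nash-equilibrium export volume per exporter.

52.6

A representative exporter's profit is π_i = q_i(355 − Q) − 92q_i, with Q = q_i + Σ_{j≠i} q_j.
First-order condition: 263 − 2q_i − Σ_{j≠i} q_j = 0.
In a symmetric equilibrium every exporter chooses the same q, so Σ_{j≠i} q_j = 3q. The condition becomes 263 − 5q = 0, giving q = 263/5 = 52.6.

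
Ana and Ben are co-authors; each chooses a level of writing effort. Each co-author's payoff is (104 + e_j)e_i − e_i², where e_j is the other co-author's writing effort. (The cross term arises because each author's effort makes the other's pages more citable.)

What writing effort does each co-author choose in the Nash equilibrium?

Ana's payoff is (104 + e_B)e_A − e_A².
∂π/∂e_A = 104 + e_B − 2e_A = 0, so e_A = 52 + 0.5e_B.
By symmetry e_B = e_A; substituting into the reaction function, 0.5e_A = 52 and e_A = 104.

104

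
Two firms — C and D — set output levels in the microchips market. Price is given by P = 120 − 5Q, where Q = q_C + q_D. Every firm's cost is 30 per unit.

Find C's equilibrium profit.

Firm C's profit: π = q_C(120 − 5(q_C + q_D)) − 30q_C.
∂π/∂q_C = 90 − 10q_C − 5q_D = 0, so q_C = 9 − 0.5q_D.
By symmetry q_D = q_C; substituting into the reaction function, 1.5q_C = 9 and q_C = 6.
Price P = 120 − 5·12 = 60.
C's profit: (60 − 30)·6 = 180.

180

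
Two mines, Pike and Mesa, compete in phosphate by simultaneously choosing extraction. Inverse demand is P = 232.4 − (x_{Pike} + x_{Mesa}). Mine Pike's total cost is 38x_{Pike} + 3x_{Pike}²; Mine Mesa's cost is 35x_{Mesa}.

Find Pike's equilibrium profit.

Mine Pike's profit: π = x_{Pike}(232.4 − (x_{Pike} + x_{Mesa})) − 38x_{Pike} − 3x_{Pike}².
∂π/∂x_{Pike} = 194.4 − 8x_{Pike} − x_{Mesa} = 0, so x_{Pike} = 24.3 − 0.125x_{Mesa}.
For Mesa: ∂π/∂x_{Mesa} = 197.4 − 2x_{Mesa} − x_{Pike} = 0 ⇒ x_{Mesa} = 98.7 − 0.5x_{Pike}.
Substituting the second reaction function into the first: x_{Pike} = 24.3 − 0.125(98.7 − 0.5x_{Pike}), which gives 0.9375x_{Pike} = 11.9625 ⇒ x_{Pike} = 12.76.
Then x_{Mesa} = 98.7 − 0.5·12.76 = 92.32.
Price P = 232.4 − 105.08 = 127.32.
Pike's profit: (127.32 − 38)·12.76 − 3(12.76)² = 651.2704.

651.2704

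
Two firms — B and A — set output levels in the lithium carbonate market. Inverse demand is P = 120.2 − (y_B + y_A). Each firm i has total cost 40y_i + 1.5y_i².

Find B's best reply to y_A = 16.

Firm B's profit: π = y_B(120.2 − (y_B + y_A)) − 40y_B − 1.5y_B².
∂π/∂y_B = 80.2 − 5y_B − y_A = 0, so y_B = 16.04 − 0.2y_A.
At y_A = 16: y_B = 16.04 − 0.2·16 = 12.84.

12.84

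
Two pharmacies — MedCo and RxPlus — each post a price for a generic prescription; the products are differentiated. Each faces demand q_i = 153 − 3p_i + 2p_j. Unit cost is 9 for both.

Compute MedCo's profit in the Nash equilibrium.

MedCo's profit: π = (p_{MedCo} − 9)(153 − 3p_{MedCo} + 2p_{RxPlus}).
∂π/∂p_{MedCo} = 180 − 6p_{MedCo} + 2p_{RxPlus} = 0 ⇒ p_{MedCo} = 30 + (1/3)p_{RxPlus}.
Setting p_{MedCo} = p_{RxPlus} in the reaction function: p_{MedCo} = 30 + (1/3)p_{MedCo}, so p_{MedCo} = 30 / (2/3) = 45.
q_{MedCo} = 153 − 3·45 + 2·45 = 108.
Profit = (45 − 9)·108 = 3888.

3888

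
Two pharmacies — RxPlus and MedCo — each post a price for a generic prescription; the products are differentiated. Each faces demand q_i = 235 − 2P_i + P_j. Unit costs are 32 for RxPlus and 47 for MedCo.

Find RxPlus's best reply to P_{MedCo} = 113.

103

RxPlus's profit: π = (P_{RxPlus} − 32)(235 − 2P_{RxPlus} + P_{MedCo}).
∂π/∂P_{RxPlus} = 299 − 4P_{RxPlus} + P_{MedCo} = 0 ⇒ P_{RxPlus} = 74.75 + 0.25P_{MedCo}.
At P_{MedCo} = 113: P_{RxPlus} = 74.75 + 0.25·113 = 103.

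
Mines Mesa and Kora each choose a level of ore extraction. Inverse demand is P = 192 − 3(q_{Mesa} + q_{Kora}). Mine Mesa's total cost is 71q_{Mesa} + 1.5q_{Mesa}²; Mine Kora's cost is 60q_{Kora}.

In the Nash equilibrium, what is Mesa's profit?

242

Mine Mesa's profit: π = q_{Mesa}(192 − 3(q_{Mesa} + q_{Kora})) − 71q_{Mesa} − 1.5q_{Mesa}².
∂π/∂q_{Mesa} = 121 − 9q_{Mesa} − 3q_{Kora} = 0, so q_{Mesa} = 121/9 − (1/3)q_{Kora}.
For Kora: ∂π/∂q_{Kora} = 132 − 6q_{Kora} − 3q_{Mesa} = 0 ⇒ q_{Kora} = 22 − 0.5q_{Mesa}.
Plugging q_{Kora} into Mesa's best response: q_{Mesa} = 121/9 − (1/3)(22 − 0.5q_{Mesa}) ⇒ (5/6)q_{Mesa} = 55/9, so q_{Mesa} = 22/3.
Then q_{Kora} = 22 − 0.5·(22/3) = 55/3.
Price P = 192 − 3·(77/3) = 115.
Mesa's profit: (115 − 71)·(22/3) − 1.5(22/3)² = 242.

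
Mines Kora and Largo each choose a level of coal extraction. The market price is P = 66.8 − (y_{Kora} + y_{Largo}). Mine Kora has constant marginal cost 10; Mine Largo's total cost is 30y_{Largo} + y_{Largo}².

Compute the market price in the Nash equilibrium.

Mine Kora's profit: π = y_{Kora}(66.8 − (y_{Kora} + y_{Largo})) − 10y_{Kora}.
∂π/∂y_{Kora} = 56.8 − 2y_{Kora} − y_{Largo} = 0, so y_{Kora} = 28.4 − 0.5y_{Largo}.
For Largo: ∂π/∂y_{Largo} = 36.8 − 4y_{Largo} − y_{Kora} = 0 ⇒ y_{Largo} = 9.2 − 0.25y_{Kora}.
Plugging y_{Largo} into Kora's best response: y_{Kora} = 28.4 − 0.5(9.2 − 0.25y_{Kora}) ⇒ 0.875y_{Kora} = 23.8, so y_{Kora} = 27.2.
Then y_{Largo} = 9.2 − 0.25·27.2 = 2.4.
Equilibrium price: P = 66.8 − 29.6 = 37.2.

37.2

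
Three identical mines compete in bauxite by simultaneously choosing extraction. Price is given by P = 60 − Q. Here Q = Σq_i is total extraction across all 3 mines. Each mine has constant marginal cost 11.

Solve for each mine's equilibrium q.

12.25

A representative mine's profit is π_i = q_i(60 − Q) − 11q_i, with Q = q_i + Σ_{j≠i} q_j.
First-order condition: 49 − 2q_i − Σ_{j≠i} q_j = 0.
Imposing symmetry (q_j = q for all j) turns Σ_{j≠i} q_j into 2q, so 49 = 4q and q = 12.25.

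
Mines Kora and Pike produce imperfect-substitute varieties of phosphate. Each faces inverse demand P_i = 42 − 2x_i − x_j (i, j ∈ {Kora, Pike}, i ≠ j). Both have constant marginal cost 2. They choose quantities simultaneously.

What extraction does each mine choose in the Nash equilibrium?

Mine Kora's profit: π = x_{Kora}(42 − 2x_{Kora} − x_{Pike}) − 2x_{Kora}.
∂π/∂x_{Kora} = 40 − 4x_{Kora} − x_{Pike} = 0 ⇒ x_{Kora} = 10 − 0.25x_{Pike}.
The game is symmetric, so in equilibrium x_{Pike} = x_{Kora}: the reaction function gives 1.25x_{Kora} = 10, hence x_{Kora} = 8.

8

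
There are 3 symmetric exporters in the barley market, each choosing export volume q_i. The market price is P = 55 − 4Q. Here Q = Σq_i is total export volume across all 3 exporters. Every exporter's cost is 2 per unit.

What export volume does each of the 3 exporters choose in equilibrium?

A representative exporter's profit is π_i = q_i(55 − 4Q) − 2q_i, with Q = q_i + Σ_{j≠i} q_j.
First-order condition: 53 − 8q_i − 4Σ_{j≠i} q_j = 0.
Imposing symmetry (q_j = q for all j) turns Σ_{j≠i} q_j into 2q, so 53 = 16q and q = 3.3125.

3.3125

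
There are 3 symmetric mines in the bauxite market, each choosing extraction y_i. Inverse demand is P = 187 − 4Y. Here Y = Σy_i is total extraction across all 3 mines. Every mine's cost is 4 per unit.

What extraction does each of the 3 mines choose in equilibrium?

11.4375

A representative mine's profit is π_i = y_i(187 − 4Y) − 4y_i, with Y = y_i + Σ_{j≠i} y_j.
First-order condition: 183 − 8y_i − 4Σ_{j≠i} y_j = 0.
With identical mines, set every y_j = y: then 183 − 8y − 8y = 0, i.e. y = 183/16 = 11.4375.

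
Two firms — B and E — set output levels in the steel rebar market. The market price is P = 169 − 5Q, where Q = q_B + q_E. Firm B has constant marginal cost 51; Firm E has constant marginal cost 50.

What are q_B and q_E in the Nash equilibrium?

7.8, 8

Firm B's profit: π = q_B(169 − 5(q_B + q_E)) − 51q_B.
∂π/∂q_B = 118 − 10q_B − 5q_E = 0, so q_B = 11.8 − 0.5q_E.
By the same steps for E: q_E = 11.9 − 0.5q_B.
Substituting the second reaction function into the first: q_B = 11.8 − 0.5(11.9 − 0.5q_B), which gives 0.75q_B = 5.85 ⇒ q_B = 7.8.
Then q_E = 11.9 − 0.5·7.8 = 8.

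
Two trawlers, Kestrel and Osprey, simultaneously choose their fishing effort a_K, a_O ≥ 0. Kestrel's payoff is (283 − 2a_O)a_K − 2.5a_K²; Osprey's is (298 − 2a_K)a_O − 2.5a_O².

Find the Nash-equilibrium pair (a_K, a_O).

Expanding Kestrel's payoff: 283a_K − 2a_Oa_K − 2.5a_K².
∂π/∂a_K = 283 − 2a_O − 5a_K = 0, so a_K = 56.6 − 0.4a_O.
Likewise for Osprey: a_O = 59.6 − 0.4a_K.
Substituting the second reaction function into the first: a_K = 56.6 − 0.4(59.6 − 0.4a_K), which gives 0.84a_K = 32.76 ⇒ a_K = 39.
Then a_O = 59.6 − 0.4·39 = 44.

39, 44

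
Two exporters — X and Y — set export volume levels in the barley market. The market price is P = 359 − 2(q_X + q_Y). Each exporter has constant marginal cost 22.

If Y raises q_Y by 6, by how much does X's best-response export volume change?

-3

Exporter X's profit: π = q_X(359 − 2(q_X + q_Y)) − 22q_X.
∂π/∂q_X = 337 − 4q_X − 2q_Y = 0, so q_X = 84.25 − 0.5q_Y.
The reaction-function slope is −0.5, so a 6-unit rise in q_Y moves q_X by −0.5 × 6 = −3. X's best response falls — the actions are strategic substitutes.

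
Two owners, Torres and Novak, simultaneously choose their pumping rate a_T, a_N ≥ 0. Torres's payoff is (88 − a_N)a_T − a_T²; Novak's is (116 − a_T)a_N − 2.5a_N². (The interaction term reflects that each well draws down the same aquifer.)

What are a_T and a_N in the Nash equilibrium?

36, 16

Expanding Torres's payoff: 88a_T − a_Na_T − a_T².
∂π/∂a_T = 88 − a_N − 2a_T = 0, so a_T = 44 − 0.5a_N.
Likewise for Novak: a_N = 23.2 − 0.2a_T.
Substituting the second reaction function into the first: a_T = 44 − 0.5(23.2 − 0.2a_T), which gives 0.9a_T = 32.4 ⇒ a_T = 36.
Then a_N = 23.2 − 0.2·36 = 16.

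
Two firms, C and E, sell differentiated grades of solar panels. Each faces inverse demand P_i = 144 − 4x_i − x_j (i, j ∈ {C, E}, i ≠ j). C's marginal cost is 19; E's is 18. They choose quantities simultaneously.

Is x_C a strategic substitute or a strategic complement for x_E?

Firm C's profit: π = x_C(144 − 4x_C − x_E) − 19x_C.
∂π/∂x_C = 125 − 8x_C − x_E = 0 ⇒ x_C = 15.625 − 0.125x_E.
The best-response slope dx_C/dx_E = −0.125 < 0: the reaction function is downward-sloping, so the choices are strategic substitutes.

strategic substitutes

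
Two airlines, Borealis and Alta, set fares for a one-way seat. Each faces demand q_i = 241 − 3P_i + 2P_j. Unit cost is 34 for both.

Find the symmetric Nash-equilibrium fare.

85.75

Borealis's profit: π = (P_{Borealis} − 34)(241 − 3P_{Borealis} + 2P_{Alta}).
∂π/∂P_{Borealis} = 343 − 6P_{Borealis} + 2P_{Alta} = 0 ⇒ P_{Borealis} = 343/6 + (1/3)P_{Alta}.
Setting P_{Borealis} = P_{Alta} in the reaction function: P_{Borealis} = 343/6 + (1/3)P_{Borealis}, so P_{Borealis} = (343/6) / (2/3) = 85.75.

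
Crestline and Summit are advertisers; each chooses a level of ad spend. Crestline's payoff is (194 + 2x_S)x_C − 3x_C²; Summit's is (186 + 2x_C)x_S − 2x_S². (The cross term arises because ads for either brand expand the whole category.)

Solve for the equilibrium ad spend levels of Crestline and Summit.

Expanding Crestline's payoff: 194x_C + 2x_Sx_C − 3x_C².
∂π/∂x_C = 194 + 2x_S − 6x_C = 0, so x_C = 97/3 + (1/3)x_S.
Likewise for Summit: x_S = 46.5 + 0.5x_C.
Solving the two reaction functions simultaneously: (1 − (1/3)(0.5))x_C = 97/3 + (1/3)·46.5, so (5/6)x_C = 287/6 and x_C = 57.4.
Then x_S = 46.5 + 0.5·57.4 = 75.2.

57.4, 75.2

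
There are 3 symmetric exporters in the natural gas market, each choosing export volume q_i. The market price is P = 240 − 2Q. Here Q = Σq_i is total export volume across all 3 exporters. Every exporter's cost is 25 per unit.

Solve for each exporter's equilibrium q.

26.875

A representative exporter's profit is π_i = q_i(240 − 2Q) − 25q_i, with Q = q_i + Σ_{j≠i} q_j.
First-order condition: 215 − 4q_i − 2Σ_{j≠i} q_j = 0.
In a symmetric equilibrium every exporter chooses the same q, so Σ_{j≠i} q_j = 2q. The condition becomes 215 − 8q = 0, giving q = 215/8 = 26.875.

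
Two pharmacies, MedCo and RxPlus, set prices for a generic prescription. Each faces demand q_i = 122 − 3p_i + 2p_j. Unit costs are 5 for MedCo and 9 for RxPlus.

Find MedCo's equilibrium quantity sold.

MedCo's profit: π = (p_{MedCo} − 5)(122 − 3p_{MedCo} + 2p_{RxPlus}).
∂π/∂p_{MedCo} = 137 − 6p_{MedCo} + 2p_{RxPlus} = 0 ⇒ p_{MedCo} = 137/6 + (1/3)p_{RxPlus}.
Similarly p_{RxPlus} = 149/6 + (1/3)p_{MedCo}.
Plugging p_{RxPlus} into MedCo's best response: p_{MedCo} = 137/6 + (1/3)(149/6 + (1/3)p_{MedCo}) ⇒ (8/9)p_{MedCo} = 280/9, so p_{MedCo} = 35.
Then p_{RxPlus} = 149/6 + (1/3)·35 = 36.5.
q_{MedCo} = 122 − 3·35 + 2·36.5 = 90.

90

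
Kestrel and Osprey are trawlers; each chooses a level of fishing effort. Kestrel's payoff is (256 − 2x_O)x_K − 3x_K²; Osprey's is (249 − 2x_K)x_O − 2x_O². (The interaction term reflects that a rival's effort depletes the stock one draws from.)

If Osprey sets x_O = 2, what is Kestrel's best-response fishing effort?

42

Expanding Kestrel's payoff: 256x_K − 2x_Ox_K − 3x_K².
∂π/∂x_K = 256 − 2x_O − 6x_K = 0, so x_K = 128/3 − (1/3)x_O.
At x_O = 2: x_K = 128/3 − (1/3)·2 = 42.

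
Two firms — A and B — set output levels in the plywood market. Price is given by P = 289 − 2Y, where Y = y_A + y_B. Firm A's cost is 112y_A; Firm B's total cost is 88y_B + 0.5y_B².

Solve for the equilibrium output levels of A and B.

30.1875, 28.125

Firm A's profit: π = y_A(289 − 2(y_A + y_B)) − 112y_A.
∂π/∂y_A = 177 − 4y_A − 2y_B = 0, so y_A = 44.25 − 0.5y_B.
For B: ∂π/∂y_B = 201 − 5y_B − 2y_A = 0 ⇒ y_B = 40.2 − 0.4y_A.
Substituting the second reaction function into the first: y_A = 44.25 − 0.5(40.2 − 0.4y_A), which gives 0.8y_A = 24.15 ⇒ y_A = 30.1875.
Then y_B = 40.2 − 0.4·30.1875 = 28.125.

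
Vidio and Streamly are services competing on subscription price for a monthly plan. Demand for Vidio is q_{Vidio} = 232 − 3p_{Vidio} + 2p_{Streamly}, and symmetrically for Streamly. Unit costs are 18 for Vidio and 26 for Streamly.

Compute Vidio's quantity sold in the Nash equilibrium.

165

Vidio's profit: π = (p_{Vidio} − 18)(232 − 3p_{Vidio} + 2p_{Streamly}).
∂π/∂p_{Vidio} = 286 − 6p_{Vidio} + 2p_{Streamly} = 0 ⇒ p_{Vidio} = 143/3 + (1/3)p_{Streamly}.
Similarly p_{Streamly} = 155/3 + (1/3)p_{Vidio}.
Solving the two reaction functions simultaneously: (1 − (1/3)(1/3))p_{Vidio} = 143/3 + (1/3)·(155/3), so (8/9)p_{Vidio} = 584/9 and p_{Vidio} = 73.
Then p_{Streamly} = 155/3 + (1/3)·73 = 76.
q_{Vidio} = 232 − 3·73 + 2·76 = 165.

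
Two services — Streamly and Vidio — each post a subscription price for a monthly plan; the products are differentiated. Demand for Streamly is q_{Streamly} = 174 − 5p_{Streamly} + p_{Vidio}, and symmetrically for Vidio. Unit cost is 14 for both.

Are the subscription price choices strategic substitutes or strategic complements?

Streamly's profit: π = (p_{Streamly} − 14)(174 − 5p_{Streamly} + p_{Vidio}).
∂π/∂p_{Streamly} = 244 − 10p_{Streamly} + p_{Vidio} = 0 ⇒ p_{Streamly} = 24.4 + 0.1p_{Vidio}.
The best-response slope dp_{Streamly}/dp_{Vidio} = 0.1 > 0: the reaction function is upward-sloping, so the choices are strategic complements.

strategic complements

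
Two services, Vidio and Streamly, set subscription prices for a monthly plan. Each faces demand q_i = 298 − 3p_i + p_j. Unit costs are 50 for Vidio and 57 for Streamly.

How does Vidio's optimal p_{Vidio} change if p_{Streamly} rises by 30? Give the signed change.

Vidio's profit: π = (p_{Vidio} − 50)(298 − 3p_{Vidio} + p_{Streamly}).
∂π/∂p_{Vidio} = 448 − 6p_{Vidio} + p_{Streamly} = 0 ⇒ p_{Vidio} = 224/3 + (1/6)p_{Streamly}.
The reaction-function slope is 1/6, so a 30-unit rise in p_{Streamly} moves p_{Vidio} by 1/6 × 30 = 5. Vidio's best response rises — the actions are strategic complements.

5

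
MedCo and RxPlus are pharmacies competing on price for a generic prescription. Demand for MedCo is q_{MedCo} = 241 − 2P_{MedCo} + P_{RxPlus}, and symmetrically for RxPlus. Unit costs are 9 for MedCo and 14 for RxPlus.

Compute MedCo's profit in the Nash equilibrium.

12168

MedCo's profit: π = (P_{MedCo} − 9)(241 − 2P_{MedCo} + P_{RxPlus}).
∂π/∂P_{MedCo} = 259 − 4P_{MedCo} + P_{RxPlus} = 0 ⇒ P_{MedCo} = 64.75 + 0.25P_{RxPlus}.
Similarly P_{RxPlus} = 67.25 + 0.25P_{MedCo}.
Substituting the second reaction function into the first: P_{MedCo} = 64.75 + 0.25(67.25 + 0.25P_{MedCo}), which gives 0.9375P_{MedCo} = 81.5625 ⇒ P_{MedCo} = 87.
Then P_{RxPlus} = 67.25 + 0.25·87 = 89.
q_{MedCo} = 241 − 2·87 + 89 = 156.
Profit = (87 − 9)·156 = 12168.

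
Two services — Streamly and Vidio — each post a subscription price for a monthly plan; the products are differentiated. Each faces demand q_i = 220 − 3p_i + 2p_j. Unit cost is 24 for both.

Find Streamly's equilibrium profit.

7203

Streamly's profit: π = (p_{Streamly} − 24)(220 − 3p_{Streamly} + 2p_{Vidio}).
∂π/∂p_{Streamly} = 292 − 6p_{Streamly} + 2p_{Vidio} = 0 ⇒ p_{Streamly} = 146/3 + (1/3)p_{Vidio}.
By symmetry p_{Vidio} = p_{Streamly}; substituting into the reaction function, (2/3)p_{Streamly} = 146/3 and p_{Streamly} = 73.
q_{Streamly} = 220 − 3·73 + 2·73 = 147.
Profit = (73 − 24)·147 = 7203.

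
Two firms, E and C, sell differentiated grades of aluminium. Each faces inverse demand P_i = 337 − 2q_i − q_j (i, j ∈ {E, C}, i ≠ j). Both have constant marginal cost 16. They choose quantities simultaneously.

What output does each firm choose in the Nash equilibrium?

Firm E's profit: π = q_E(337 − 2q_E − q_C) − 16q_E.
∂π/∂q_E = 321 − 4q_E − q_C = 0 ⇒ q_E = 80.25 − 0.25q_C.
Setting q_E = q_C in the reaction function: q_E = 80.25 − 0.25q_E, so q_E = 80.25 / 1.25 = 64.2.

64.2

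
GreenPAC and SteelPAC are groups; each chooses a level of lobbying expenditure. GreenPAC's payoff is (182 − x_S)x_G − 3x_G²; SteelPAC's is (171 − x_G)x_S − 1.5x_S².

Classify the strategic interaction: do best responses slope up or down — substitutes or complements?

Expanding GreenPAC's payoff: 182x_G − x_Sx_G − 3x_G².
∂π/∂x_G = 182 − x_S − 6x_G = 0, so x_G = 91/3 − (1/6)x_S.
The best-response slope dx_G/dx_S = −1/6 < 0: the reaction function is downward-sloping, so the choices are strategic substitutes.

strategic substitutes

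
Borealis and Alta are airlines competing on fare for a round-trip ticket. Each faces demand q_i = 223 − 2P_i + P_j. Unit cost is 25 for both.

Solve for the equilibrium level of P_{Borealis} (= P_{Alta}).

Borealis's profit: π = (P_{Borealis} − 25)(223 − 2P_{Borealis} + P_{Alta}).
∂π/∂P_{Borealis} = 273 − 4P_{Borealis} + P_{Alta} = 0 ⇒ P_{Borealis} = 68.25 + 0.25P_{Alta}.
Setting P_{Borealis} = P_{Alta} in the reaction function: P_{Borealis} = 68.25 + 0.25P_{Borealis}, so P_{Borealis} = 68.25 / 0.75 = 91.

91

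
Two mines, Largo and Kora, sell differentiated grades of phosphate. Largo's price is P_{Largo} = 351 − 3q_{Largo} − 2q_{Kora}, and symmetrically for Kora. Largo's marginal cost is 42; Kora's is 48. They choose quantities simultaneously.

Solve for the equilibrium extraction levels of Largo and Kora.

Mine Largo's profit: π = q_{Largo}(351 − 3q_{Largo} − 2q_{Kora}) − 42q_{Largo}.
∂π/∂q_{Largo} = 309 − 6q_{Largo} − 2q_{Kora} = 0 ⇒ q_{Largo} = 51.5 − (1/3)q_{Kora}.
Similarly q_{Kora} = 50.5 − (1/3)q_{Largo}.
Plugging q_{Kora} into Largo's best response: q_{Largo} = 51.5 − (1/3)(50.5 − (1/3)q_{Largo}) ⇒ (8/9)q_{Largo} = 104/3, so q_{Largo} = 39.
Then q_{Kora} = 50.5 − (1/3)·39 = 37.5.

39, 37.5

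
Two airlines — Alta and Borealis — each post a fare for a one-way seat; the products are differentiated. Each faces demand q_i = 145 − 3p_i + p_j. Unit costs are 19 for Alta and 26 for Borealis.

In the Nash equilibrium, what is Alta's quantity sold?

Alta's profit: π = (p_{Alta} − 19)(145 − 3p_{Alta} + p_{Borealis}).
∂π/∂p_{Alta} = 202 − 6p_{Alta} + p_{Borealis} = 0 ⇒ p_{Alta} = 101/3 + (1/6)p_{Borealis}.
Similarly p_{Borealis} = 223/6 + (1/6)p_{Alta}.
Substituting the second reaction function into the first: p_{Alta} = 101/3 + (1/6)(223/6 + (1/6)p_{Alta}), which gives (35/36)p_{Alta} = 1435/36 ⇒ p_{Alta} = 41.
Then p_{Borealis} = 223/6 + (1/6)·41 = 44.
q_{Alta} = 145 − 3·41 + 44 = 66.

66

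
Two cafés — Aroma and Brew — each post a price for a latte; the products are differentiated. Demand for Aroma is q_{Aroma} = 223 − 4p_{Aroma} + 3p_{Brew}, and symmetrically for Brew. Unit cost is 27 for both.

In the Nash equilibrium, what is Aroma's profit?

6146.56

Aroma's profit: π = (p_{Aroma} − 27)(223 − 4p_{Aroma} + 3p_{Brew}).
∂π/∂p_{Aroma} = 331 − 8p_{Aroma} + 3p_{Brew} = 0 ⇒ p_{Aroma} = 41.375 + 0.375p_{Brew}.
By symmetry p_{Brew} = p_{Aroma}; substituting into the reaction function, 0.625p_{Aroma} = 41.375 and p_{Aroma} = 66.2.
q_{Aroma} = 223 − 4·66.2 + 3·66.2 = 156.8.
Profit = (66.2 − 27)·156.8 = 6146.56.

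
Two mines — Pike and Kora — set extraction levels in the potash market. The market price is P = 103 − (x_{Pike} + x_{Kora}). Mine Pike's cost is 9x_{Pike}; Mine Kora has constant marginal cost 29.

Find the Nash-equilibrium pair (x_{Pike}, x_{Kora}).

Mine Pike's profit: π = x_{Pike}(103 − (x_{Pike} + x_{Kora})) − 9x_{Pike}.
∂π/∂x_{Pike} = 94 − 2x_{Pike} − x_{Kora} = 0, so x_{Pike} = 47 − 0.5x_{Kora}.
By the same steps for Kora: x_{Kora} = 37 − 0.5x_{Pike}.
Solving the two reaction functions simultaneously: (1 − (−0.5)(−0.5))x_{Pike} = 47 − 0.5·37, so 0.75x_{Pike} = 28.5 and x_{Pike} = 38.
Then x_{Kora} = 37 − 0.5·38 = 18.

38, 18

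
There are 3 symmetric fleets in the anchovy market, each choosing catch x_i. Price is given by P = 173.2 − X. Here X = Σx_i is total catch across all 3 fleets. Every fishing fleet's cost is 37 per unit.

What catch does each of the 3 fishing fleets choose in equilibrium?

34.05

A representative fishing fleet's profit is π_i = x_i(173.2 − X) − 37x_i, with X = x_i + Σ_{j≠i} x_j.
First-order condition: 136.2 − 2x_i − Σ_{j≠i} x_j = 0.
Imposing symmetry (x_j = x for all j) turns Σ_{j≠i} x_j into 2x, so 136.2 = 4x and x = 34.05.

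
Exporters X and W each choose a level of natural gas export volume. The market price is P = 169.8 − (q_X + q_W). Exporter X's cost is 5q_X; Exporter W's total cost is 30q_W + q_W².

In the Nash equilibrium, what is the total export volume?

Exporter X's profit: π = q_X(169.8 − (q_X + q_W)) − 5q_X.
∂π/∂q_X = 164.8 − 2q_X − q_W = 0, so q_X = 82.4 − 0.5q_W.
For W: ∂π/∂q_W = 139.8 − 4q_W − q_X = 0 ⇒ q_W = 34.95 − 0.25q_X.
Plugging q_W into X's best response: q_X = 82.4 − 0.5(34.95 − 0.25q_X) ⇒ 0.875q_X = 64.925, so q_X = 74.2.
Then q_W = 34.95 − 0.25·74.2 = 16.4.
Total export volume: 74.2 + 16.4 = 90.6.

90.6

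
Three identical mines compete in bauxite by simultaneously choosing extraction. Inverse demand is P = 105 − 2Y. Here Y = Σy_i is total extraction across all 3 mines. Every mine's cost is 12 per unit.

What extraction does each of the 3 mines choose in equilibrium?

A representative mine's profit is π_i = y_i(105 − 2Y) − 12y_i, with Y = y_i + Σ_{j≠i} y_j.
First-order condition: 93 − 4y_i − 2Σ_{j≠i} y_j = 0.
With identical mines, set every y_j = y: then 93 − 4y − 4y = 0, i.e. y = 93/8 = 11.625.

11.625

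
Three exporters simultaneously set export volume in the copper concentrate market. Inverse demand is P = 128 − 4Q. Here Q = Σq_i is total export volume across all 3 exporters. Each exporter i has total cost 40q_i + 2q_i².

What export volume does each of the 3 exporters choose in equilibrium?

4.4

A representative exporter's profit is π_i = q_i(128 − 4Q) − 40q_i − 2q_i², with Q = q_i + Σ_{j≠i} q_j.
First-order condition: 88 − 12q_i − 4Σ_{j≠i} q_j = 0.
Imposing symmetry (q_j = q for all j) turns Σ_{j≠i} q_j into 2q, so 88 = 20q and q = 4.4.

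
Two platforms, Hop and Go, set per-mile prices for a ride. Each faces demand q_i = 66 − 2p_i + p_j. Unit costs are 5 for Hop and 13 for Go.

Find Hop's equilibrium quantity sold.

Hop's profit: π = (p_{Hop} − 5)(66 − 2p_{Hop} + p_{Go}).
∂π/∂p_{Hop} = 76 − 4p_{Hop} + p_{Go} = 0 ⇒ p_{Hop} = 19 + 0.25p_{Go}.
Similarly p_{Go} = 23 + 0.25p_{Hop}.
Plugging p_{Go} into Hop's best response: p_{Hop} = 19 + 0.25(23 + 0.25p_{Hop}) ⇒ 0.9375p_{Hop} = 24.75, so p_{Hop} = 26.4.
Then p_{Go} = 23 + 0.25·26.4 = 29.6.
q_{Hop} = 66 − 2·26.4 + 29.6 = 42.8.

42.8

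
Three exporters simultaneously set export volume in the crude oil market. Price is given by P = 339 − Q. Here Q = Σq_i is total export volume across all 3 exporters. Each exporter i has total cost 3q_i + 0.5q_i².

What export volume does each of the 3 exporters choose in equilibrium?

67.2

A representative exporter's profit is π_i = q_i(339 − Q) − 3q_i − 0.5q_i², with Q = q_i + Σ_{j≠i} q_j.
First-order condition: 336 − 3q_i − Σ_{j≠i} q_j = 0.
With identical exporters, set every q_j = q: then 336 − 3q − 2q = 0, i.e. q = 336/5 = 67.2.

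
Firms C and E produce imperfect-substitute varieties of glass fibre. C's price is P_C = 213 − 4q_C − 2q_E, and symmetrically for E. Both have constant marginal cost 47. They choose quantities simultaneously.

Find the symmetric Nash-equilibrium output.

16.6

Firm C's profit: π = q_C(213 − 4q_C − 2q_E) − 47q_C.
∂π/∂q_C = 166 − 8q_C − 2q_E = 0 ⇒ q_C = 20.75 − 0.25q_E.
By symmetry q_E = q_C; substituting into the reaction function, 1.25q_C = 20.75 and q_C = 16.6.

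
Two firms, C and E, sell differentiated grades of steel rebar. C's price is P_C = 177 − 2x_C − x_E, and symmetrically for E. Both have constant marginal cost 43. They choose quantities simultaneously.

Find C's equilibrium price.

Firm C's profit: π = x_C(177 − 2x_C − x_E) − 43x_C.
∂π/∂x_C = 134 − 4x_C − x_E = 0 ⇒ x_C = 33.5 − 0.25x_E.
By symmetry x_E = x_C; substituting into the reaction function, 1.25x_C = 33.5 and x_C = 26.8.
P_C = 177 − 2·26.8 − 26.8 = 96.6.

96.6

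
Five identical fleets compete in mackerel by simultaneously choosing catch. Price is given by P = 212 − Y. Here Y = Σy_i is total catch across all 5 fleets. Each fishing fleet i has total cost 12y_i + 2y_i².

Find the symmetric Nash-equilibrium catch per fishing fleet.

20

A representative fishing fleet's profit is π_i = y_i(212 − Y) − 12y_i − 2y_i², with Y = y_i + Σ_{j≠i} y_j.
First-order condition: 200 − 6y_i − Σ_{j≠i} y_j = 0.
Imposing symmetry (y_j = y for all j) turns Σ_{j≠i} y_j into 4y, so 200 = 10y and y = 20.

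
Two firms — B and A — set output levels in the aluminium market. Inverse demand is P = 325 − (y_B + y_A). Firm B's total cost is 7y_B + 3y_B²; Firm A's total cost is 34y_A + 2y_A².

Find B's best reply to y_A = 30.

Firm B's profit: π = y_B(325 − (y_B + y_A)) − 7y_B − 3y_B².
∂π/∂y_B = 318 − 8y_B − y_A = 0, so y_B = 39.75 − 0.125y_A.
At y_A = 30: y_B = 39.75 − 0.125·30 = 36.

36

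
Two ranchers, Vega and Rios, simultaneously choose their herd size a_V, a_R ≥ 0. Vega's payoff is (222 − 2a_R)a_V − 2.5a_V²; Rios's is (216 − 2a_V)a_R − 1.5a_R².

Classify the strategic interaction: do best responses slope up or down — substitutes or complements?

Expanding Vega's payoff: 222a_V − 2a_Ra_V − 2.5a_V².
∂π/∂a_V = 222 − 2a_R − 5a_V = 0, so a_V = 44.4 − 0.4a_R.
The best-response slope da_V/da_R = −0.4 < 0: the reaction function is downward-sloping, so the choices are strategic substitutes.

strategic substitutes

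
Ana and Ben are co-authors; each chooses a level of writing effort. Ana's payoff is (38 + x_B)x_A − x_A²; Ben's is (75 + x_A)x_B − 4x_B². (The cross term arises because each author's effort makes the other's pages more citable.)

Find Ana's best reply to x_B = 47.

42.5

Expanding Ana's payoff: 38x_A + x_Bx_A − x_A².
∂π/∂x_A = 38 + x_B − 2x_A = 0, so x_A = 19 + 0.5x_B.
At x_B = 47: x_A = 19 + 0.5·47 = 42.5.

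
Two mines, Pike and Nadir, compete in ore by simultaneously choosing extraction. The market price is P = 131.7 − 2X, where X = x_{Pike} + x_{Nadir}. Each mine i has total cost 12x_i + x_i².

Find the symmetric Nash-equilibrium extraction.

14.9625

Mine Pike's profit: π = x_{Pike}(131.7 − 2(x_{Pike} + x_{Nadir})) − 12x_{Pike} − x_{Pike}².
∂π/∂x_{Pike} = 119.7 − 6x_{Pike} − 2x_{Nadir} = 0, so x_{Pike} = 19.95 − (1/3)x_{Nadir}.
The game is symmetric, so in equilibrium x_{Nadir} = x_{Pike}: the reaction function gives (4/3)x_{Pike} = 19.95, hence x_{Pike} = 14.9625.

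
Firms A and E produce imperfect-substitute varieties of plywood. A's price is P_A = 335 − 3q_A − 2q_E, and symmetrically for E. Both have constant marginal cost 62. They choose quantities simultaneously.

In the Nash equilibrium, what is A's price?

164.375

Firm A's profit: π = q_A(335 − 3q_A − 2q_E) − 62q_A.
∂π/∂q_A = 273 − 6q_A − 2q_E = 0 ⇒ q_A = 45.5 − (1/3)q_E.
By symmetry q_E = q_A; substituting into the reaction function, (4/3)q_A = 45.5 and q_A = 34.125.
P_A = 335 − 3·34.125 − 2·34.125 = 164.375.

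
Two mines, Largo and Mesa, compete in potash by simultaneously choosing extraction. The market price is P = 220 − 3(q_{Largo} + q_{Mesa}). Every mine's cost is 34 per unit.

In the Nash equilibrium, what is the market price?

Mine Largo's profit: π = q_{Largo}(220 − 3(q_{Largo} + q_{Mesa})) − 34q_{Largo}.
∂π/∂q_{Largo} = 186 − 6q_{Largo} − 3q_{Mesa} = 0, so q_{Largo} = 31 − 0.5q_{Mesa}.
Setting q_{Largo} = q_{Mesa} in the reaction function: q_{Largo} = 31 − 0.5q_{Largo}, so q_{Largo} = 31 / 1.5 = 62/3.
Equilibrium price: P = 220 − 3·(124/3) = 96.

96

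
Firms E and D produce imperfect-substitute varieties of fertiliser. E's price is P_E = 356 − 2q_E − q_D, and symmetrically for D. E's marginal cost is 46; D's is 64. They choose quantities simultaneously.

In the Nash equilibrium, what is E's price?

Firm E's profit: π = q_E(356 − 2q_E − q_D) − 46q_E.
∂π/∂q_E = 310 − 4q_E − q_D = 0 ⇒ q_E = 77.5 − 0.25q_D.
Similarly q_D = 73 − 0.25q_E.
Solving the two reaction functions simultaneously: (1 − (−0.25)(−0.25))q_E = 77.5 − 0.25·73, so 0.9375q_E = 59.25 and q_E = 63.2.
Then q_D = 73 − 0.25·63.2 = 57.2.
P_E = 356 − 2·63.2 − 57.2 = 172.4.

172.4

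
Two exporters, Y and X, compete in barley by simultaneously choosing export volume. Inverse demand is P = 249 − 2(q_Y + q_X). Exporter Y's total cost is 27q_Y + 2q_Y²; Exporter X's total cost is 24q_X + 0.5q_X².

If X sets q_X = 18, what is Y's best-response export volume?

23.25

Exporter Y's profit: π = q_Y(249 − 2(q_Y + q_X)) − 27q_Y − 2q_Y².
∂π/∂q_Y = 222 − 8q_Y − 2q_X = 0, so q_Y = 27.75 − 0.25q_X.
At q_X = 18: q_Y = 27.75 − 0.25·18 = 23.25.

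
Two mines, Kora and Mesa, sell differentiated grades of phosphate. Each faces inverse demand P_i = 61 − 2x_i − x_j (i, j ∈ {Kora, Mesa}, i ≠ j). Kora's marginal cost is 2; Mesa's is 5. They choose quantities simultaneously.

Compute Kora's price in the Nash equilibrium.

Mine Kora's profit: π = x_{Kora}(61 − 2x_{Kora} − x_{Mesa}) − 2x_{Kora}.
∂π/∂x_{Kora} = 59 − 4x_{Kora} − x_{Mesa} = 0 ⇒ x_{Kora} = 14.75 − 0.25x_{Mesa}.
Similarly x_{Mesa} = 14 − 0.25x_{Kora}.
Solving the two reaction functions simultaneously: (1 − (−0.25)(−0.25))x_{Kora} = 14.75 − 0.25·14, so 0.9375x_{Kora} = 11.25 and x_{Kora} = 12.
Then x_{Mesa} = 14 − 0.25·12 = 11.
P_{Kora} = 61 − 2·12 − 11 = 26.

26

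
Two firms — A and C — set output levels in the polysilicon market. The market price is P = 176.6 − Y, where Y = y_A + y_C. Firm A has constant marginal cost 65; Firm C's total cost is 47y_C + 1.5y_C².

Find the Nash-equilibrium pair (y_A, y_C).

47.6, 16.4

Firm A's profit: π = y_A(176.6 − (y_A + y_C)) − 65y_A.
∂π/∂y_A = 111.6 − 2y_A − y_C = 0, so y_A = 55.8 − 0.5y_C.
For C: ∂π/∂y_C = 129.6 − 5y_C − y_A = 0 ⇒ y_C = 25.92 − 0.2y_A.
Plugging y_C into A's best response: y_A = 55.8 − 0.5(25.92 − 0.2y_A) ⇒ 0.9y_A = 42.84, so y_A = 47.6.
Then y_C = 25.92 − 0.2·47.6 = 16.4.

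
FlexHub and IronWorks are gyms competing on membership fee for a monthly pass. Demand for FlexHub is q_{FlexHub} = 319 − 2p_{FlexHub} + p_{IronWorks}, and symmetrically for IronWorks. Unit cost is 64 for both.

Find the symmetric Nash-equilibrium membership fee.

149

FlexHub's profit: π = (p_{FlexHub} − 64)(319 − 2p_{FlexHub} + p_{IronWorks}).
∂π/∂p_{FlexHub} = 447 − 4p_{FlexHub} + p_{IronWorks} = 0 ⇒ p_{FlexHub} = 111.75 + 0.25p_{IronWorks}.
Setting p_{FlexHub} = p_{IronWorks} in the reaction function: p_{FlexHub} = 111.75 + 0.25p_{FlexHub}, so p_{FlexHub} = 111.75 / 0.75 = 149.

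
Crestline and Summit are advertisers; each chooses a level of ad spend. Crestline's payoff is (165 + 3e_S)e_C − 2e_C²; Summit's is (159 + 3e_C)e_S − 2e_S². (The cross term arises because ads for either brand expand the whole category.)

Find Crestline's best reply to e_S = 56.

Expanding Crestline's payoff: 165e_C + 3e_Se_C − 2e_C².
∂π/∂e_C = 165 + 3e_S − 4e_C = 0, so e_C = 41.25 + 0.75e_S.
At e_S = 56: e_C = 41.25 + 0.75·56 = 83.25.

83.25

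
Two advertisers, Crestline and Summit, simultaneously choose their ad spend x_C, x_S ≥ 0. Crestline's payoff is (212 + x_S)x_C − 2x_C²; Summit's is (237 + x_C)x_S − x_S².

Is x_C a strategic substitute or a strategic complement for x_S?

strategic complements

Expanding Crestline's payoff: 212x_C + x_Sx_C − 2x_C².
∂π/∂x_C = 212 + x_S − 4x_C = 0, so x_C = 53 + 0.25x_S.
The best-response slope dx_C/dx_S = 0.25 > 0: the reaction function is upward-sloping, so the choices are strategic complements.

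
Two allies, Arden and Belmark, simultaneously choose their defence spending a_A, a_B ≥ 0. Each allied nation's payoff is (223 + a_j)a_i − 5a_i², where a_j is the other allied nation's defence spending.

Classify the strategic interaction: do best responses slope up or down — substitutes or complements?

Arden's payoff is (223 + a_B)a_A − 5a_A².
∂π/∂a_A = 223 + a_B − 10a_A = 0, so a_A = 22.3 + 0.1a_B.
The best-response slope da_A/da_B = 0.1 > 0: the reaction function is upward-sloping, so the choices are strategic complements.

strategic complements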